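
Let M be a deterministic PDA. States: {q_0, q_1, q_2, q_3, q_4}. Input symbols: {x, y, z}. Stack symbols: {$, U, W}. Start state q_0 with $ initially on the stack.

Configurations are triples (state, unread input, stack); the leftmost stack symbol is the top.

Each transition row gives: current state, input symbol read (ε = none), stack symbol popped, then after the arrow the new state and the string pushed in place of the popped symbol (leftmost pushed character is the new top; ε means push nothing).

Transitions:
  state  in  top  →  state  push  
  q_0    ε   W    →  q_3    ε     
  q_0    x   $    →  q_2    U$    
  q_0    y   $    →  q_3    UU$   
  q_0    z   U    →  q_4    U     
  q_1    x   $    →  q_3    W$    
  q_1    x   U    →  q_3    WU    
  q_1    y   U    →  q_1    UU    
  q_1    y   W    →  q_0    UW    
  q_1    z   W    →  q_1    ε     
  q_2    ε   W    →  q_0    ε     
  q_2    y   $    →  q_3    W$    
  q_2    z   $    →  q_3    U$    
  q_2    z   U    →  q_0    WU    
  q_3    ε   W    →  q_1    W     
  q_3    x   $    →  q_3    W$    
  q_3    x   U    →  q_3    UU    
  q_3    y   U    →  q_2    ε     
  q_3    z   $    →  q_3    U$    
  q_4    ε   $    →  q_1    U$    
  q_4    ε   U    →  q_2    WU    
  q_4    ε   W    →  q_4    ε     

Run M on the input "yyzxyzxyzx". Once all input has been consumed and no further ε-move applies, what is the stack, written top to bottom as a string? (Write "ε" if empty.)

(q_0, yyzxyzxyzx, $)
  read y, top $: go to q_3, push UU$ → (q_3, yzxyzxyzx, UU$)
  read y, top U: go to q_2, push ε → (q_2, zxyzxyzx, U$)
  read z, top U: go to q_0, push WU → (q_0, xyzxyzx, WU$)
  ε-move, top W: go to q_3, push ε → (q_3, xyzxyzx, U$)
  read x, top U: go to q_3, push UU → (q_3, yzxyzx, UU$)
  read y, top U: go to q_2, push ε → (q_2, zxyzx, U$)
  read z, top U: go to q_0, push WU → (q_0, xyzx, WU$)
  ε-move, top W: go to q_3, push ε → (q_3, xyzx, U$)
  read x, top U: go to q_3, push UU → (q_3, yzx, UU$)
  read y, top U: go to q_2, push ε → (q_2, zx, U$)
  read z, top U: go to q_0, push WU → (q_0, x, WU$)
  ε-move, top W: go to q_3, push ε → (q_3, x, U$)
  read x, top U: go to q_3, push UU → (q_3, ε, UU$)
All input consumed in state q_3 with stack UU$.

UU$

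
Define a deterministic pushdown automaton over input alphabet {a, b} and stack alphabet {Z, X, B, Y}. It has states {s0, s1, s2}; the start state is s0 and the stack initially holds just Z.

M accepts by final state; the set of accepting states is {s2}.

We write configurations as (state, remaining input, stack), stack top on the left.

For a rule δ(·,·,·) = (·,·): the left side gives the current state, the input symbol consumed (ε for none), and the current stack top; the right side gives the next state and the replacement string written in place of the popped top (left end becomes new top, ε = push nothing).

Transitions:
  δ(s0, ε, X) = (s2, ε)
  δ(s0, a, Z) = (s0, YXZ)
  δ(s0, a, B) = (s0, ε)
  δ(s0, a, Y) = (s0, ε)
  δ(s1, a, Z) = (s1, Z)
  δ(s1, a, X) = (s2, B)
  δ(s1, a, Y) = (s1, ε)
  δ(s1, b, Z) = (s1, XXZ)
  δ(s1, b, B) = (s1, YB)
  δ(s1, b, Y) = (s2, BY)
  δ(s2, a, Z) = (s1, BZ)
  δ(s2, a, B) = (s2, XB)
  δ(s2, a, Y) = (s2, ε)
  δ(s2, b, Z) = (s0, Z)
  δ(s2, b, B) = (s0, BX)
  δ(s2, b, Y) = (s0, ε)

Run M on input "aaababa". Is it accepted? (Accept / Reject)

Reject

(s0, aaababa, Z) ⊢ (s0, aababa, YXZ) ⊢ (s0, ababa, XZ) ⊢ (s2, ababa, Z) ⊢ (s1, baba, BZ) ⊢ (s1, aba, YBZ) ⊢ (s1, ba, BZ) ⊢ (s1, a, YBZ) ⊢ (s1, ε, BZ)
All input consumed; state s1 ∉ F and no further ε-move applies.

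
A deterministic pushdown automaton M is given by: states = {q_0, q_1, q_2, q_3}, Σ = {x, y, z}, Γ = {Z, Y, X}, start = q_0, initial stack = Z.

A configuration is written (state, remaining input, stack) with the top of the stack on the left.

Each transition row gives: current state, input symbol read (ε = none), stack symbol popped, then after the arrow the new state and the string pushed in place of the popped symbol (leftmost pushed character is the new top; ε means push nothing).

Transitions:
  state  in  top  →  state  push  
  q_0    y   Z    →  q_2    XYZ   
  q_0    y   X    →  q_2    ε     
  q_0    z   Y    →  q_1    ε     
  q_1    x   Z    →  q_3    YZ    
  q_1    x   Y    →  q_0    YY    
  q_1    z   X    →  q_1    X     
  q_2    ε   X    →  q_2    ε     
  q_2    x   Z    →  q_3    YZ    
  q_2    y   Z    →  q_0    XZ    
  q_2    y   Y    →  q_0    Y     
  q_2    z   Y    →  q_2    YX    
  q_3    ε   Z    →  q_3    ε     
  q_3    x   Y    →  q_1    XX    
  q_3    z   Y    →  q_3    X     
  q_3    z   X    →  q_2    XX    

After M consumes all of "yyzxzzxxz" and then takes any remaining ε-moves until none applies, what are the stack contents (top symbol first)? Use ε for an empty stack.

XXZ

(q_0, yyzxzzxxz, Z)
  read y, top Z: go to q_2, push XYZ → (q_2, yzxzzxxz, XYZ)
  ε-move, top X: go to q_2, push ε → (q_2, yzxzzxxz, YZ)
  read y, top Y: go to q_0, push Y → (q_0, zxzzxxz, YZ)
  read z, top Y: go to q_1, push ε → (q_1, xzzxxz, Z)
  read x, top Z: go to q_3, push YZ → (q_3, zzxxz, YZ)
  read z, top Y: go to q_3, push X → (q_3, zxxz, XZ)
  read z, top X: go to q_2, push XX → (q_2, xxz, XXZ)
  ε-move, top X: go to q_2, push ε → (q_2, xxz, XZ)
  ε-move, top X: go to q_2, push ε → (q_2, xxz, Z)
  read x, top Z: go to q_3, push YZ → (q_3, xz, YZ)
  read x, top Y: go to q_1, push XX → (q_1, z, XXZ)
  read z, top X: go to q_1, push X → (q_1, ε, XXZ)
All input consumed in state q_1 with stack XXZ.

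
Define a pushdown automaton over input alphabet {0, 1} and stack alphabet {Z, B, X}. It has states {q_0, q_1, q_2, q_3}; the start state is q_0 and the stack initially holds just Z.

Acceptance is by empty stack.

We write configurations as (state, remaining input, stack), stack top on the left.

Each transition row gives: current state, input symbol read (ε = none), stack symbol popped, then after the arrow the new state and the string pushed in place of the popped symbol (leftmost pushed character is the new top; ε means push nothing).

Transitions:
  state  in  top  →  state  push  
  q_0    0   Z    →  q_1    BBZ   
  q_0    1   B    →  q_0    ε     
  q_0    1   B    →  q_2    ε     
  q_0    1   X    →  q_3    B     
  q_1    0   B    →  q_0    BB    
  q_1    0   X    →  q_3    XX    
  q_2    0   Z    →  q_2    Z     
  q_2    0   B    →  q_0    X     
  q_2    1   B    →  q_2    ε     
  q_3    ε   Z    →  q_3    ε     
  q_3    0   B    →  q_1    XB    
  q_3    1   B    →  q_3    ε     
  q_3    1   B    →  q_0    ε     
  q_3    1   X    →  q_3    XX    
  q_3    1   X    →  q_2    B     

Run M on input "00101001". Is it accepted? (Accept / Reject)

Reject

No computation consumes all input and empties the stack.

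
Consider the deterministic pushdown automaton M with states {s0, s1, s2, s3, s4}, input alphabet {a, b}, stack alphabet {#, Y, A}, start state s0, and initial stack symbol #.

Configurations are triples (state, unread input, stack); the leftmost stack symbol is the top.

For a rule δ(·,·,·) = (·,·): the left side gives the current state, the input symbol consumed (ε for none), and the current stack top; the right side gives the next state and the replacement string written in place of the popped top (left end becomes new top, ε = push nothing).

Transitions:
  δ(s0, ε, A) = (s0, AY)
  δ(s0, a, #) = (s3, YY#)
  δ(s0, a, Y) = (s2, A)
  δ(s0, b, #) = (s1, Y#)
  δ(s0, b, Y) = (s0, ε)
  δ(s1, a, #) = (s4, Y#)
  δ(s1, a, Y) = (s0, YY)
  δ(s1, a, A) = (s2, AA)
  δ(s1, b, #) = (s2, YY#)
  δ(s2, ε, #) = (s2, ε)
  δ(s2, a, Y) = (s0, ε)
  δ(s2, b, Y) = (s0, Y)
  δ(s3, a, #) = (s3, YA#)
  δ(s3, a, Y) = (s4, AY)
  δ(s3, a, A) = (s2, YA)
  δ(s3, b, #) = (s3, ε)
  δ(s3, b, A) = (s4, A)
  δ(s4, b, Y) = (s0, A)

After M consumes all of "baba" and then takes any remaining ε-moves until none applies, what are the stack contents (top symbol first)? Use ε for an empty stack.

A#

(s0, baba, #) ⊢ (s1, aba, Y#) ⊢ (s0, ba, YY#) ⊢ (s0, a, Y#) ⊢ (s2, ε, A#)
All input consumed in state s2 with stack A#.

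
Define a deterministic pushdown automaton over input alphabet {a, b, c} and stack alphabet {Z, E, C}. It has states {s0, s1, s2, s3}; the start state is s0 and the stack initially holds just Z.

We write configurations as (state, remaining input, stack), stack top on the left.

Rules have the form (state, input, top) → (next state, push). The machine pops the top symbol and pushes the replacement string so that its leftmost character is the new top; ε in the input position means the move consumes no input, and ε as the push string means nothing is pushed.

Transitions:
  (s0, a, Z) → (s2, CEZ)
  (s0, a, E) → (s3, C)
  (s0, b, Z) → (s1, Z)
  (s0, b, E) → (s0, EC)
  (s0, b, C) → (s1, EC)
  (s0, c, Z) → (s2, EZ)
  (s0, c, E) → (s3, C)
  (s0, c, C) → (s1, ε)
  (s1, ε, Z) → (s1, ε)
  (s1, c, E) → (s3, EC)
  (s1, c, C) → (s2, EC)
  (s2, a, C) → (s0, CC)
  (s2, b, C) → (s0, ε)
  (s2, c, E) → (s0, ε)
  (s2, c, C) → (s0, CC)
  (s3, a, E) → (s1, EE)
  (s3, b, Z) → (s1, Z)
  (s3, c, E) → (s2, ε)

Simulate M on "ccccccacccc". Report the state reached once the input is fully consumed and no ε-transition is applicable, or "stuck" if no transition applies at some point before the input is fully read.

(s0, ccccccacccc, Z)
  read c, top Z: go to s2, push EZ → (s2, cccccacccc, EZ)
  read c, top E: go to s0, push ε → (s0, ccccacccc, Z)
  read c, top Z: go to s2, push EZ → (s2, cccacccc, EZ)
  read c, top E: go to s0, push ε → (s0, ccacccc, Z)
  read c, top Z: go to s2, push EZ → (s2, cacccc, EZ)
  read c, top E: go to s0, push ε → (s0, acccc, Z)
  read a, top Z: go to s2, push CEZ → (s2, cccc, CEZ)
  read c, top C: go to s0, push CC → (s0, ccc, CCEZ)
  read c, top C: go to s1, push ε → (s1, cc, CEZ)
  read c, top C: go to s2, push EC → (s2, c, ECEZ)
  read c, top E: go to s0, push ε → (s0, ε, CEZ)
All input consumed; M is in state s0.

s0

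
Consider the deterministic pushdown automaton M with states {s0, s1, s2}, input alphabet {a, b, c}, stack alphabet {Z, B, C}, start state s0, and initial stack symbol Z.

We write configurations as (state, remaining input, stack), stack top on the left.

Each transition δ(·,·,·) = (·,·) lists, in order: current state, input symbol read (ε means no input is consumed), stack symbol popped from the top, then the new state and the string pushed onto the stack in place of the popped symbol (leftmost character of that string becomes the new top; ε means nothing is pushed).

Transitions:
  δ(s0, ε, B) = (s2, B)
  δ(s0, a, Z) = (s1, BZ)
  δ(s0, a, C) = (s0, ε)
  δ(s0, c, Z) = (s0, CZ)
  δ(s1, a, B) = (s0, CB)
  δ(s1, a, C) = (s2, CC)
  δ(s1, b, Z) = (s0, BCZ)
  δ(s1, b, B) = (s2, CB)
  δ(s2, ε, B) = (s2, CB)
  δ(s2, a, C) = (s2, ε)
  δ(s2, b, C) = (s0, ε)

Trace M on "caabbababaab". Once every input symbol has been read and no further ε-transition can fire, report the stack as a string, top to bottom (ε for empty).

(s0, caabbababaab, Z)
  read c, top Z: go to s0, push CZ → (s0, aabbababaab, CZ)
  read a, top C: go to s0, push ε → (s0, abbababaab, Z)
  read a, top Z: go to s1, push BZ → (s1, bbababaab, BZ)
  read b, top B: go to s2, push CB → (s2, bababaab, CBZ)
  read b, top C: go to s0, push ε → (s0, ababaab, BZ)
  ε-move, top B: go to s2, push B → (s2, ababaab, BZ)
  ε-move, top B: go to s2, push CB → (s2, ababaab, CBZ)
  read a, top C: go to s2, push ε → (s2, babaab, BZ)
  ε-move, top B: go to s2, push CB → (s2, babaab, CBZ)
  read b, top C: go to s0, push ε → (s0, abaab, BZ)
  ε-move, top B: go to s2, push B → (s2, abaab, BZ)
  ε-move, top B: go to s2, push CB → (s2, abaab, CBZ)
  read a, top C: go to s2, push ε → (s2, baab, BZ)
  ε-move, top B: go to s2, push CB → (s2, baab, CBZ)
  read b, top C: go to s0, push ε → (s0, aab, BZ)
  ε-move, top B: go to s2, push B → (s2, aab, BZ)
  ε-move, top B: go to s2, push CB → (s2, aab, CBZ)
  read a, top C: go to s2, push ε → (s2, ab, BZ)
  ε-move, top B: go to s2, push CB → (s2, ab, CBZ)
  read a, top C: go to s2, push ε → (s2, b, BZ)
  ε-move, top B: go to s2, push CB → (s2, b, CBZ)
  read b, top C: go to s0, push ε → (s0, ε, BZ)
  ε-move, top B: go to s2, push B → (s2, ε, BZ)
  ε-move, top B: go to s2, push CB → (s2, ε, CBZ)
All input consumed in state s2 with stack CBZ.

CBZ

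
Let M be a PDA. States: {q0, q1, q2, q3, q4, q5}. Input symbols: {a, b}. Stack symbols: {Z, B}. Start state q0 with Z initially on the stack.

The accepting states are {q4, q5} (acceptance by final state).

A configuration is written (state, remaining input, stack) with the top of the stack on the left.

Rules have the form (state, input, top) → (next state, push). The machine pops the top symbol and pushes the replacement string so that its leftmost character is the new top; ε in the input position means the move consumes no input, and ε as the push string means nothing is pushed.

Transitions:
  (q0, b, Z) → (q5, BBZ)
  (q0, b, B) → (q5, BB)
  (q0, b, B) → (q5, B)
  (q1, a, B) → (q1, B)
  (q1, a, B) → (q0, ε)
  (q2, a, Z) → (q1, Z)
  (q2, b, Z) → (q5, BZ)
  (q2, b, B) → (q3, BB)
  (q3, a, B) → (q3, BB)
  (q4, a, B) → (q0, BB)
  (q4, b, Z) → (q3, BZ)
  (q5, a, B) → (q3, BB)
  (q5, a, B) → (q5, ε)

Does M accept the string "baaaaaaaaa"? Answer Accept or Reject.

Reject

No computation consumes all input and reaches a final state.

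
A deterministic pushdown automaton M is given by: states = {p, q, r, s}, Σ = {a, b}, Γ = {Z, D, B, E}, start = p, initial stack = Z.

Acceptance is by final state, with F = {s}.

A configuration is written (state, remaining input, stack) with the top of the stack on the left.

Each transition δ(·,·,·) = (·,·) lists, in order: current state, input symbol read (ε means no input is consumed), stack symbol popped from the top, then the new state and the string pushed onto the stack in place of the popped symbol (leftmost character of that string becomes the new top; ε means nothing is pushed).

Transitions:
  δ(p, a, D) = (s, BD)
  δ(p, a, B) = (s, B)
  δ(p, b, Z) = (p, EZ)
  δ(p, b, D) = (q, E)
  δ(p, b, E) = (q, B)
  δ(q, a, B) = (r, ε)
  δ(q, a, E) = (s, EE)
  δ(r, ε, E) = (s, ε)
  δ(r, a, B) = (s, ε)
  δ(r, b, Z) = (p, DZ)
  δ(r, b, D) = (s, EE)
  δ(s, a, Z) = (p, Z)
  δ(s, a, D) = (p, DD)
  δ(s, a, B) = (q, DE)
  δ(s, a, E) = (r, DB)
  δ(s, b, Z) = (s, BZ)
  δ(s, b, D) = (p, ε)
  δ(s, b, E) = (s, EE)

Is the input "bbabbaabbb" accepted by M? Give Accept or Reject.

Accept

(p, bbabbaabbb, Z)
  read b, top Z: go to p, push EZ → (p, babbaabbb, EZ)
  read b, top E: go to q, push B → (q, abbaabbb, BZ)
  read a, top B: go to r, push ε → (r, bbaabbb, Z)
  read b, top Z: go to p, push DZ → (p, baabbb, DZ)
  read b, top D: go to q, push E → (q, aabbb, EZ)
  read a, top E: go to s, push EE → (s, abbb, EEZ)
  read a, top E: go to r, push DB → (r, bbb, DBEZ)
  read b, top D: go to s, push EE → (s, bb, EEBEZ)
  read b, top E: go to s, push EE → (s, b, EEEBEZ)
  read b, top E: go to s, push EE → (s, ε, EEEEBEZ)
All input consumed; state s ∈ F.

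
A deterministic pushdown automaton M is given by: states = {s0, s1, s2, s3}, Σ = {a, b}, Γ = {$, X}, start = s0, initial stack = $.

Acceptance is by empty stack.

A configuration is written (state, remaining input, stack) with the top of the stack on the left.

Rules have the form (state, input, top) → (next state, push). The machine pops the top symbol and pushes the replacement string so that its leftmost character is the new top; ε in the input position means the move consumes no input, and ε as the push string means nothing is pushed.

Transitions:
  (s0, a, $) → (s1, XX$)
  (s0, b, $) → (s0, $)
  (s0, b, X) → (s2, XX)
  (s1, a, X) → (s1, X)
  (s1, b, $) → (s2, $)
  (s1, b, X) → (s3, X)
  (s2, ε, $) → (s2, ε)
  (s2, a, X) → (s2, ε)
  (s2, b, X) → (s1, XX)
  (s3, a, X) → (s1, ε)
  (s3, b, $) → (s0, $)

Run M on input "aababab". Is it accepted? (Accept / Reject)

Accept

(s0, aababab, $)
  read a, top $: go to s1, push XX$ → (s1, ababab, XX$)
  read a, top X: go to s1, push X → (s1, babab, XX$)
  read b, top X: go to s3, push X → (s3, abab, XX$)
  read a, top X: go to s1, push ε → (s1, bab, X$)
  read b, top X: go to s3, push X → (s3, ab, X$)
  read a, top X: go to s1, push ε → (s1, b, $)
  read b, top $: go to s2, push $ → (s2, ε, $)
  ε-move, top $: go to s2, push ε → (s2, ε, ε)
All input consumed and the stack is empty.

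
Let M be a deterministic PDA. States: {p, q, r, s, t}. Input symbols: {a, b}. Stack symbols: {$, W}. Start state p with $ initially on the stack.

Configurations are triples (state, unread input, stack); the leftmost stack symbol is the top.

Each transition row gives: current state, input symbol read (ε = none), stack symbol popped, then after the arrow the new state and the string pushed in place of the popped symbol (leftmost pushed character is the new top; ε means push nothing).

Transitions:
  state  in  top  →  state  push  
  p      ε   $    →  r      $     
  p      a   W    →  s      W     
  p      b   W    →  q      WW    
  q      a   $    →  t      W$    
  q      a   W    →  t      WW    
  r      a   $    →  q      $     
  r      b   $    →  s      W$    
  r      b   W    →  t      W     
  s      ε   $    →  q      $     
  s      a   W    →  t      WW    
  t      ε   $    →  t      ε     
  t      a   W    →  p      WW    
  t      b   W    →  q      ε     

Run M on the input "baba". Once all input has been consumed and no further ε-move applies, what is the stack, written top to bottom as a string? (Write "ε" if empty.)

(p, baba, $) ⊢ (r, baba, $) ⊢ (s, aba, W$) ⊢ (t, ba, WW$) ⊢ (q, a, W$) ⊢ (t, ε, WW$)
All input consumed in state t with stack WW$.

WW$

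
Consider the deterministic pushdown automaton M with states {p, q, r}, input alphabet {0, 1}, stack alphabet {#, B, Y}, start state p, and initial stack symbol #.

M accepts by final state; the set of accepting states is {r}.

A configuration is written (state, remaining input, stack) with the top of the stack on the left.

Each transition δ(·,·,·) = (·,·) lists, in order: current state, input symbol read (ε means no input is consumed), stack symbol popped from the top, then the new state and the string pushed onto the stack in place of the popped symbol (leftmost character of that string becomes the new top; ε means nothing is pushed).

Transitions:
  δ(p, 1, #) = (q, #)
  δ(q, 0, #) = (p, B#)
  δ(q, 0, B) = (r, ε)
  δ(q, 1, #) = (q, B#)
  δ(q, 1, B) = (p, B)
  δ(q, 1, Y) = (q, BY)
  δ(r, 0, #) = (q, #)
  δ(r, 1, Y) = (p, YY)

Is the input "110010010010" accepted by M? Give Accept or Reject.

Accept

(p, 110010010010, #)
  read 1, top #: go to q, push # → (q, 10010010010, #)
  read 1, top #: go to q, push B# → (q, 0010010010, B#)
  read 0, top B: go to r, push ε → (r, 010010010, #)
  read 0, top #: go to q, push # → (q, 10010010, #)
  read 1, top #: go to q, push B# → (q, 0010010, B#)
  read 0, top B: go to r, push ε → (r, 010010, #)
  read 0, top #: go to q, push # → (q, 10010, #)
  read 1, top #: go to q, push B# → (q, 0010, B#)
  read 0, top B: go to r, push ε → (r, 010, #)
  read 0, top #: go to q, push # → (q, 10, #)
  read 1, top #: go to q, push B# → (q, 0, B#)
  read 0, top B: go to r, push ε → (r, ε, #)
All input consumed; state r ∈ F.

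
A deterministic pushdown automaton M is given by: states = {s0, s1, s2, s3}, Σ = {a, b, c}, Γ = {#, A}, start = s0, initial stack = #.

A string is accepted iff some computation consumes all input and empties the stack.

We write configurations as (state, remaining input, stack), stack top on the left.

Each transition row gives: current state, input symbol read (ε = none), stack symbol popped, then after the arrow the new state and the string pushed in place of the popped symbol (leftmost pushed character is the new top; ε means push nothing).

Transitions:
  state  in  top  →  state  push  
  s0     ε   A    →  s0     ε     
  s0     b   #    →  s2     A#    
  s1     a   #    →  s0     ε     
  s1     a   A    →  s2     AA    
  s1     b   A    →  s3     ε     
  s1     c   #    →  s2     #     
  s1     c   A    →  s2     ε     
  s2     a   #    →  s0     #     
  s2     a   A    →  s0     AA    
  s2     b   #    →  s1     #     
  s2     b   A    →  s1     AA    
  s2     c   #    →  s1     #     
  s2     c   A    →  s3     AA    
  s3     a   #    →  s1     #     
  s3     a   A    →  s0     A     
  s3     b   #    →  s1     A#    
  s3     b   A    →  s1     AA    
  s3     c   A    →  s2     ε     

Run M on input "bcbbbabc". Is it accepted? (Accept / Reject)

(s0, bcbbbabc, #)
  read b, top #: go to s2, push A# → (s2, cbbbabc, A#)
  read c, top A: go to s3, push AA → (s3, bbbabc, AA#)
  read b, top A: go to s1, push AA → (s1, bbabc, AAA#)
  read b, top A: go to s3, push ε → (s3, babc, AA#)
  read b, top A: go to s1, push AA → (s1, abc, AAA#)
  read a, top A: go to s2, push AA → (s2, bc, AAAA#)
  read b, top A: go to s1, push AA → (s1, c, AAAAA#)
  read c, top A: go to s2, push ε → (s2, ε, AAAA#)
All input consumed; stack is AAAA#, not empty, and no further ε-move applies.

Reject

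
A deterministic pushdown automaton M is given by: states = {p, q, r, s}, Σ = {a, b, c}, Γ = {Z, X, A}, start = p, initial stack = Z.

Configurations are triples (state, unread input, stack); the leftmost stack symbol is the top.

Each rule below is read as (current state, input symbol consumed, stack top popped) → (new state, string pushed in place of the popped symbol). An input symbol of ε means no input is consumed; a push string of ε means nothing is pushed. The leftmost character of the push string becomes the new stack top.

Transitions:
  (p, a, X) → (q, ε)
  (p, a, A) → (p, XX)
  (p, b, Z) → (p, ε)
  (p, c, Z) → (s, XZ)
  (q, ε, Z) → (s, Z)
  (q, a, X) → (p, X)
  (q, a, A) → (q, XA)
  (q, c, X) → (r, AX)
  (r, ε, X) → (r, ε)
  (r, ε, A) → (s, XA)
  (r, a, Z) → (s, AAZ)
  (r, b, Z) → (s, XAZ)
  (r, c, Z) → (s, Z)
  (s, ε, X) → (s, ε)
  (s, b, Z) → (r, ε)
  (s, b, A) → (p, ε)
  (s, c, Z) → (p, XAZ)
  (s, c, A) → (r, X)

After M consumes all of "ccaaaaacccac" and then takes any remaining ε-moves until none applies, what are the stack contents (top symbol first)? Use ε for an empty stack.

(p, ccaaaaacccac, Z) ⊢ (s, caaaaacccac, XZ) ⊢ (s, caaaaacccac, Z) ⊢ (p, aaaaacccac, XAZ) ⊢ (q, aaaacccac, AZ) ⊢ (q, aaacccac, XAZ) ⊢ (p, aacccac, XAZ) ⊢ (q, acccac, AZ) ⊢ (q, cccac, XAZ) ⊢ (r, ccac, AXAZ) ⊢ (s, ccac, XAXAZ) ⊢ (s, ccac, AXAZ) ⊢ (r, cac, XXAZ) ⊢ (r, cac, XAZ) ⊢ (r, cac, AZ) ⊢ (s, cac, XAZ) ⊢ (s, cac, AZ) ⊢ (r, ac, XZ) ⊢ (r, ac, Z) ⊢ (s, c, AAZ) ⊢ (r, ε, XAZ) ⊢ (r, ε, AZ) ⊢ (s, ε, XAZ) ⊢ (s, ε, AZ)
All input consumed in state s with stack AZ.

AZ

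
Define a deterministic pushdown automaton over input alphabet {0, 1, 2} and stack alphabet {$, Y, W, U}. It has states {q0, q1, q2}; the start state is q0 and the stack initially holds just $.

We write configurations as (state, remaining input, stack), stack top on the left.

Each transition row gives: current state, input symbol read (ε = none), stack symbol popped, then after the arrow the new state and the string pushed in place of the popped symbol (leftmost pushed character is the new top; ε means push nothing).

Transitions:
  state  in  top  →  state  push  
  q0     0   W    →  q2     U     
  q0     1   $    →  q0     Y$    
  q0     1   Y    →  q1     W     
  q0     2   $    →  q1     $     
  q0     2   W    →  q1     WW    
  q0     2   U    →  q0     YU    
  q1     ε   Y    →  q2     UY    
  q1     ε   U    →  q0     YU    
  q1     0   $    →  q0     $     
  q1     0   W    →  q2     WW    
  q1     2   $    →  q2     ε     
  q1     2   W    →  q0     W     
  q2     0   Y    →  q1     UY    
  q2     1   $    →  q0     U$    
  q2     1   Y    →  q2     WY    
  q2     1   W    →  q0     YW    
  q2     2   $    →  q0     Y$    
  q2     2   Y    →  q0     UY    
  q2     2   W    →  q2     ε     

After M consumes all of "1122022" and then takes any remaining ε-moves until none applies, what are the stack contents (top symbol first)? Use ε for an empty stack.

(q0, 1122022, $)
  read 1, top $: go to q0, push Y$ → (q0, 122022, Y$)
  read 1, top Y: go to q1, push W → (q1, 22022, W$)
  read 2, top W: go to q0, push W → (q0, 2022, W$)
  read 2, top W: go to q1, push WW → (q1, 022, WW$)
  read 0, top W: go to q2, push WW → (q2, 22, WWW$)
  read 2, top W: go to q2, push ε → (q2, 2, WW$)
  read 2, top W: go to q2, push ε → (q2, ε, W$)
All input consumed in state q2 with stack W$.

W$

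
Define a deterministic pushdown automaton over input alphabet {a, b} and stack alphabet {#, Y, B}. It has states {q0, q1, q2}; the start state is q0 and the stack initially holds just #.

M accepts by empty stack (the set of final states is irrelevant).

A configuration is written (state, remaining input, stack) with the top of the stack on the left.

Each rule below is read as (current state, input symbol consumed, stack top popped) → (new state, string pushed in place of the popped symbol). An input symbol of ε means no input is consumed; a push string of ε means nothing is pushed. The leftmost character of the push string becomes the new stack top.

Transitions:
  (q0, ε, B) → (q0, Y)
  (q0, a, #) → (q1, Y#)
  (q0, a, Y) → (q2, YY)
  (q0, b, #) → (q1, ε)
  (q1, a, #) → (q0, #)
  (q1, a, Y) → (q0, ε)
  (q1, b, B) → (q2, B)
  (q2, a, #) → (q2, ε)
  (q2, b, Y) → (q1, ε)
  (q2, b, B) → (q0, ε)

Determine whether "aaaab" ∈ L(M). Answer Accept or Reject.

Accept

(q0, aaaab, #)
  read a, top #: go to q1, push Y# → (q1, aaab, Y#)
  read a, top Y: go to q0, push ε → (q0, aab, #)
  read a, top #: go to q1, push Y# → (q1, ab, Y#)
  read a, top Y: go to q0, push ε → (q0, b, #)
  read b, top #: go to q1, push ε → (q1, ε, ε)
All input consumed and the stack is empty.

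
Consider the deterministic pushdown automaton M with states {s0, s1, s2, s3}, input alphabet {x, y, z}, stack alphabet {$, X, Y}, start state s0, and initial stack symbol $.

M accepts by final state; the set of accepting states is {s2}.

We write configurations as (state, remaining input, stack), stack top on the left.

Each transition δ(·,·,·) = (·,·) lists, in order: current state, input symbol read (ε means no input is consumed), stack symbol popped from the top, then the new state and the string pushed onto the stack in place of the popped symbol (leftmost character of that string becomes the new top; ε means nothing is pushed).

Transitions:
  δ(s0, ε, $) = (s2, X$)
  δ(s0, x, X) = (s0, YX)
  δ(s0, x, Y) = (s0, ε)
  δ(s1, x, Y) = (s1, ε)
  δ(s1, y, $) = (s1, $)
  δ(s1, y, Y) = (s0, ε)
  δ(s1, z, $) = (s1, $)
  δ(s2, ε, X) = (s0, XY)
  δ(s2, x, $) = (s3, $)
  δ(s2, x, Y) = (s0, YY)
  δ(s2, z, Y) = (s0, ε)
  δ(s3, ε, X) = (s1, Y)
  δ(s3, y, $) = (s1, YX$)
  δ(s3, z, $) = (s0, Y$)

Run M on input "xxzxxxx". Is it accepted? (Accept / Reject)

Reject

(s0, xxzxxxx, $) ⊢ (s2, xxzxxxx, X$) ⊢ (s0, xxzxxxx, XY$) ⊢ (s0, xzxxxx, YXY$) ⊢ (s0, zxxxx, XY$)
No transition applies at (s0, zxxxx, XY$); input not fully consumed.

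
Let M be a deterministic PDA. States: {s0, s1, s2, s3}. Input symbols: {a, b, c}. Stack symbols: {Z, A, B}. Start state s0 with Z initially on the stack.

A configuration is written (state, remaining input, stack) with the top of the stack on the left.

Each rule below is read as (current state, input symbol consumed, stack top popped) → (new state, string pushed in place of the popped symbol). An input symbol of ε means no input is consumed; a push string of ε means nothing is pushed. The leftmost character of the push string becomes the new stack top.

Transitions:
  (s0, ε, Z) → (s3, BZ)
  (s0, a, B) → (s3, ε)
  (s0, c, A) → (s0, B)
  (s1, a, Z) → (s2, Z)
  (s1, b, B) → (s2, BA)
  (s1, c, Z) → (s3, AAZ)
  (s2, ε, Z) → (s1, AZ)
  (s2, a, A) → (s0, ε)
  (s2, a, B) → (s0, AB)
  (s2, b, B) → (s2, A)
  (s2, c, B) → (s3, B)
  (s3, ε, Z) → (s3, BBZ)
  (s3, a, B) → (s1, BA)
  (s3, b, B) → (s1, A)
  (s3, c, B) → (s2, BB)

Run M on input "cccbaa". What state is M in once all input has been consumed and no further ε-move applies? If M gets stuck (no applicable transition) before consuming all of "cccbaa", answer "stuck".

s3

(s0, cccbaa, Z) ⊢ (s3, cccbaa, BZ) ⊢ (s2, ccbaa, BBZ) ⊢ (s3, cbaa, BBZ) ⊢ (s2, baa, BBBZ) ⊢ (s2, aa, ABBZ) ⊢ (s0, a, BBZ) ⊢ (s3, ε, BZ)
All input consumed; M is in state s3.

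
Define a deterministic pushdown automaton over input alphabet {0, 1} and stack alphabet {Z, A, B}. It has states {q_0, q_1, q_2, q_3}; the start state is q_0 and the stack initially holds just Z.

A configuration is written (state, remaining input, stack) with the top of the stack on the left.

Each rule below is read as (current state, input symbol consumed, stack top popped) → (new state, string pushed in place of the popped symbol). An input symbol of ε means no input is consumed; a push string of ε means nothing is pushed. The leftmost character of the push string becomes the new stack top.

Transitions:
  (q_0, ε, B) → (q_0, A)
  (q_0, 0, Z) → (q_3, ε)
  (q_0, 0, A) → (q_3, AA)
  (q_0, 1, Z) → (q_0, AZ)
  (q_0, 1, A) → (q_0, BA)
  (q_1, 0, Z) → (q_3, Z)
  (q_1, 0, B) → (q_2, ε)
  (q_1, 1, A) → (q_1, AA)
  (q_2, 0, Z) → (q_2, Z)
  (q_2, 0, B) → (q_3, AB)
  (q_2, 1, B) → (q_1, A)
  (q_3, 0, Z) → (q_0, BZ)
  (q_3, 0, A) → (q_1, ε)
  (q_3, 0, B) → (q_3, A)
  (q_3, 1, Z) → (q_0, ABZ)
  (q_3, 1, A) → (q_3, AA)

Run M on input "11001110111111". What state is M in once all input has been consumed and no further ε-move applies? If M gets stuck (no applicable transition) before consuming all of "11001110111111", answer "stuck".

stuck

(q_0, 11001110111111, Z)
  read 1, top Z: go to q_0, push AZ → (q_0, 1001110111111, AZ)
  read 1, top A: go to q_0, push BA → (q_0, 001110111111, BAZ)
  ε-move, top B: go to q_0, push A → (q_0, 001110111111, AAZ)
  read 0, top A: go to q_3, push AA → (q_3, 01110111111, AAAZ)
  read 0, top A: go to q_1, push ε → (q_1, 1110111111, AAZ)
  read 1, top A: go to q_1, push AA → (q_1, 110111111, AAAZ)
  read 1, top A: go to q_1, push AA → (q_1, 10111111, AAAAZ)
  read 1, top A: go to q_1, push AA → (q_1, 0111111, AAAAAZ)
No transition for (q_1, 0, top A); M blocks with input 0111111 remaining.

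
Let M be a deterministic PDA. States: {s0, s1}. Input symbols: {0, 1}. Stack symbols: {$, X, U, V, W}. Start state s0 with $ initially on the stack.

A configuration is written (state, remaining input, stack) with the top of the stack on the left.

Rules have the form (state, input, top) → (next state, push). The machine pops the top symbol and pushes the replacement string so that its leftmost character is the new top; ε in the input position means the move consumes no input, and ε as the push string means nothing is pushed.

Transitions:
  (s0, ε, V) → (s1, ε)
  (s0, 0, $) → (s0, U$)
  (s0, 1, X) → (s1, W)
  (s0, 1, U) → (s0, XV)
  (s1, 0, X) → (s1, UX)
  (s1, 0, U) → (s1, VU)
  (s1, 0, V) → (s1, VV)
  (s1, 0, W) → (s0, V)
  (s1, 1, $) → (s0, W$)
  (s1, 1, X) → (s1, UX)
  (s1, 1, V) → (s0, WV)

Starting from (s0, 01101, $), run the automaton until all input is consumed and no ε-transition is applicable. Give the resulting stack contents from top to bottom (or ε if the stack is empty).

(s0, 01101, $)
  read 0, top $: go to s0, push U$ → (s0, 1101, U$)
  read 1, top U: go to s0, push XV → (s0, 101, XV$)
  read 1, top X: go to s1, push W → (s1, 01, WV$)
  read 0, top W: go to s0, push V → (s0, 1, VV$)
  ε-move, top V: go to s1, push ε → (s1, 1, V$)
  read 1, top V: go to s0, push WV → (s0, ε, WV$)
All input consumed in state s0 with stack WV$.

WV$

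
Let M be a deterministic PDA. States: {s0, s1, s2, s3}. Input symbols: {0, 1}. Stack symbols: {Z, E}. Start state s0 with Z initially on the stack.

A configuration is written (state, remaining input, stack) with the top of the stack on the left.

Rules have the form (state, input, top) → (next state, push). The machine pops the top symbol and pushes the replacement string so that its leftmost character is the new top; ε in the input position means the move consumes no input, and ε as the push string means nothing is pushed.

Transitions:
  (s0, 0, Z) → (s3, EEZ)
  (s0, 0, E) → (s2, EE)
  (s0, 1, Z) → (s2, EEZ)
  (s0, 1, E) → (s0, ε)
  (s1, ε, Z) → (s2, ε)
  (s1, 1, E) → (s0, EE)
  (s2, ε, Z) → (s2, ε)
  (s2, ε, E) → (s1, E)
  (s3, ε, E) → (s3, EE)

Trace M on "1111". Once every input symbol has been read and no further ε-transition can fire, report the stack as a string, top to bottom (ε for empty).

EZ

(s0, 1111, Z)
  read 1, top Z: go to s2, push EEZ → (s2, 111, EEZ)
  ε-move, top E: go to s1, push E → (s1, 111, EEZ)
  read 1, top E: go to s0, push EE → (s0, 11, EEEZ)
  read 1, top E: go to s0, push ε → (s0, 1, EEZ)
  read 1, top E: go to s0, push ε → (s0, ε, EZ)
All input consumed in state s0 with stack EZ.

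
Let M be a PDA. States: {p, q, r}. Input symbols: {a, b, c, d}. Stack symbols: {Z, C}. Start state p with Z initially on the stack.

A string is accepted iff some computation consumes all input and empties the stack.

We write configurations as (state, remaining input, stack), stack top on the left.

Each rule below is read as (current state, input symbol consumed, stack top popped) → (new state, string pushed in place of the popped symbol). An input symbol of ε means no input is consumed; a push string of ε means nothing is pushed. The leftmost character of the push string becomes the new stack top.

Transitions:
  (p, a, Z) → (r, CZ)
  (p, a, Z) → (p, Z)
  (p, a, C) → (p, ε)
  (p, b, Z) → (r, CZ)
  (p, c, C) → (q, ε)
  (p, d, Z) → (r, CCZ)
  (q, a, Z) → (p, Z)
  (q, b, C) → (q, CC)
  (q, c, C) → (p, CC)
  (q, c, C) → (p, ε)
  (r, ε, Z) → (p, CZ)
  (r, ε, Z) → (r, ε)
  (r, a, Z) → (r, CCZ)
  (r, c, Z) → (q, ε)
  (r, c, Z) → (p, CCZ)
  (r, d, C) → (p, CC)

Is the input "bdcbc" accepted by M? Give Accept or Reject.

No computation consumes all input and empties the stack.

Reject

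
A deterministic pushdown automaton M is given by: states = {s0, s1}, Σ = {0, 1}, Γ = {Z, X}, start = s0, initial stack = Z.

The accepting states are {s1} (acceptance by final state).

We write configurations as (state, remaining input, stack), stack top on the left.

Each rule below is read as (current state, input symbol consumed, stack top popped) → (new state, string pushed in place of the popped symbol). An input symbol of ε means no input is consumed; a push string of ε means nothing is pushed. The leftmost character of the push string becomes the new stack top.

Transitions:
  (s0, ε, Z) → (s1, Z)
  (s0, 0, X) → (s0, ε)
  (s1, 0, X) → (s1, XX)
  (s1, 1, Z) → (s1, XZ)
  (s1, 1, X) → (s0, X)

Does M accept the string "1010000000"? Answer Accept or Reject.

(s0, 1010000000, Z)
  ε-move, top Z: go to s1, push Z → (s1, 1010000000, Z)
  read 1, top Z: go to s1, push XZ → (s1, 010000000, XZ)
  read 0, top X: go to s1, push XX → (s1, 10000000, XXZ)
  read 1, top X: go to s0, push X → (s0, 0000000, XXZ)
  read 0, top X: go to s0, push ε → (s0, 000000, XZ)
  read 0, top X: go to s0, push ε → (s0, 00000, Z)
  ε-move, top Z: go to s1, push Z → (s1, 00000, Z)
No transition applies at (s1, 00000, Z); input not fully consumed.

Reject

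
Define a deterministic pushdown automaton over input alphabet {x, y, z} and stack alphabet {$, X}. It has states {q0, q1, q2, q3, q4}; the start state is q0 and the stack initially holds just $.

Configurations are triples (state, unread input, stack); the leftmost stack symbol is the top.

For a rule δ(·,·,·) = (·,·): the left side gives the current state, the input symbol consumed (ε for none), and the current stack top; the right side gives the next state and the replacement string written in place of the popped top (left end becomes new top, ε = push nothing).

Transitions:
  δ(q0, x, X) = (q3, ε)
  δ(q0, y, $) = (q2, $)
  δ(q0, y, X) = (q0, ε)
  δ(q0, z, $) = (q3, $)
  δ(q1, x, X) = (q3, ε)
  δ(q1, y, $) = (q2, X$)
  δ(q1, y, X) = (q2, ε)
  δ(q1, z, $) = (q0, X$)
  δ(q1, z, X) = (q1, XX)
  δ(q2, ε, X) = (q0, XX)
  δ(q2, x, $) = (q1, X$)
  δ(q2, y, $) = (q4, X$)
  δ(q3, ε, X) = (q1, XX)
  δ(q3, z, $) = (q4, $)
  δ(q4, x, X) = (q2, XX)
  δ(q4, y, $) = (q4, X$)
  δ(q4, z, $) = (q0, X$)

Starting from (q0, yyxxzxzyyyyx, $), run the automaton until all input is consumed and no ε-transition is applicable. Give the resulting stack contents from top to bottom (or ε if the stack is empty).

(q0, yyxxzxzyyyyx, $)
  read y, top $: go to q2, push $ → (q2, yxxzxzyyyyx, $)
  read y, top $: go to q4, push X$ → (q4, xxzxzyyyyx, X$)
  read x, top X: go to q2, push XX → (q2, xzxzyyyyx, XX$)
  ε-move, top X: go to q0, push XX → (q0, xzxzyyyyx, XXX$)
  read x, top X: go to q3, push ε → (q3, zxzyyyyx, XX$)
  ε-move, top X: go to q1, push XX → (q1, zxzyyyyx, XXX$)
  read z, top X: go to q1, push XX → (q1, xzyyyyx, XXXX$)
  read x, top X: go to q3, push ε → (q3, zyyyyx, XXX$)
  ε-move, top X: go to q1, push XX → (q1, zyyyyx, XXXX$)
  read z, top X: go to q1, push XX → (q1, yyyyx, XXXXX$)
  read y, top X: go to q2, push ε → (q2, yyyx, XXXX$)
  ε-move, top X: go to q0, push XX → (q0, yyyx, XXXXX$)
  read y, top X: go to q0, push ε → (q0, yyx, XXXX$)
  read y, top X: go to q0, push ε → (q0, yx, XXX$)
  read y, top X: go to q0, push ε → (q0, x, XX$)
  read x, top X: go to q3, push ε → (q3, ε, X$)
  ε-move, top X: go to q1, push XX → (q1, ε, XX$)
All input consumed in state q1 with stack XX$.

XX$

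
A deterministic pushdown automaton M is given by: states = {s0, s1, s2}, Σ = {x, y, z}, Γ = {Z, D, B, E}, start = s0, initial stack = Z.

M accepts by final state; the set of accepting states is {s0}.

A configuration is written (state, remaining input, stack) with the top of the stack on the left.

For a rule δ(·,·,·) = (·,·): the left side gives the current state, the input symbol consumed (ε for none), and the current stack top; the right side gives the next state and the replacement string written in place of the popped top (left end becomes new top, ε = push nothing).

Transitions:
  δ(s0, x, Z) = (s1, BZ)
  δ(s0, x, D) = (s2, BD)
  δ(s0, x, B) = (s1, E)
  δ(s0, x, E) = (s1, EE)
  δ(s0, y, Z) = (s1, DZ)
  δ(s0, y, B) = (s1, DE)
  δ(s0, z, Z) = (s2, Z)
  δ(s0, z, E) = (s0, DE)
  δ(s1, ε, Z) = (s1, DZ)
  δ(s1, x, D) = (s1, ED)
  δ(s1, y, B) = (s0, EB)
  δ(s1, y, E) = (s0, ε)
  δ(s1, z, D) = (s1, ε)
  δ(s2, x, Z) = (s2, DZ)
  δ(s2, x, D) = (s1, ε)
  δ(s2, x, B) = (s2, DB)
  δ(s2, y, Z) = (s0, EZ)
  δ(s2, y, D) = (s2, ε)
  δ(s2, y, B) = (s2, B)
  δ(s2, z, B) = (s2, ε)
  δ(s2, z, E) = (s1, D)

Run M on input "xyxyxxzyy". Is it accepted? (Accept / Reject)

Reject

(s0, xyxyxxzyy, Z)
  read x, top Z: go to s1, push BZ → (s1, yxyxxzyy, BZ)
  read y, top B: go to s0, push EB → (s0, xyxxzyy, EBZ)
  read x, top E: go to s1, push EE → (s1, yxxzyy, EEBZ)
  read y, top E: go to s0, push ε → (s0, xxzyy, EBZ)
  read x, top E: go to s1, push EE → (s1, xzyy, EEBZ)
No transition applies at (s1, xzyy, EEBZ); input not fully consumed.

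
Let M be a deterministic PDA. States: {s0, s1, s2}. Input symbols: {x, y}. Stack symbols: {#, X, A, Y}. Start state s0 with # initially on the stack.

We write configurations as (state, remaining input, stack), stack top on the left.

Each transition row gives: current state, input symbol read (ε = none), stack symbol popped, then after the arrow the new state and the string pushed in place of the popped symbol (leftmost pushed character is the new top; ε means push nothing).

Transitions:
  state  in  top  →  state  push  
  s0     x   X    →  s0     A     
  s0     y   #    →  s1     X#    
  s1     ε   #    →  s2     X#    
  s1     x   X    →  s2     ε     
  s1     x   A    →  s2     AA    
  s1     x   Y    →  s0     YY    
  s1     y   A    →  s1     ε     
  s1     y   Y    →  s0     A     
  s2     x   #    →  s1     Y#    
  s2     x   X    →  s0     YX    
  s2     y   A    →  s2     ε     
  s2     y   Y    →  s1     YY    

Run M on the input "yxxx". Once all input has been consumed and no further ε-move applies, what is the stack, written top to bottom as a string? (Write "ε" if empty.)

(s0, yxxx, #) ⊢ (s1, xxx, X#) ⊢ (s2, xx, #) ⊢ (s1, x, Y#) ⊢ (s0, ε, YY#)
All input consumed in state s0 with stack YY#.

YY#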